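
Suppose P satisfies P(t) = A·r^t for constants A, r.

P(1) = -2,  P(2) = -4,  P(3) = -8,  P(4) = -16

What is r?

Consecutive ratio: -4/(-2) = 2, and -8/(-4) = 2, so r = 2.
Then A·2^1 = -2 gives A = -1, and P(t) = -1·2^t.

2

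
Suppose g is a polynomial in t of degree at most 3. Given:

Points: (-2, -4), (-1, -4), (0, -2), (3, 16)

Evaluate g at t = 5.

Write g(t) = at³ + bt² + ct + d; the 4 given values yield a linear system in the 4 coefficients.
Solving, the leading coefficient vanishes, and g(t) = t² + 3t - 2.
Then g(5) = 38.

38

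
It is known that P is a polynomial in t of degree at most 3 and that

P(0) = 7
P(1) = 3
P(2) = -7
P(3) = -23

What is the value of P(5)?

First differences: -4, -10, -16. Second differences: -6, -6.
Level-2 differences are constant, so P has degree 2.
Fitting a degree-2 polynomial gives P(t) = -3t² - t + 7.
Then P(5) = -73.

-73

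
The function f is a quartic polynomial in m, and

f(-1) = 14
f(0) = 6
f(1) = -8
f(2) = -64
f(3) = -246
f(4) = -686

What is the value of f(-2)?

4

First differences: -8, -14, -56, -182, -440. Second differences: -6, -42, -126, -258. Third differences: -36, -84, -132. Fourth differences: -48, -48.
Level-4 differences are constant, so f has degree 4.
Fitting a degree-4 polynomial gives f(m) = -2m^4 - 2m³ - m² - 9m + 6.
Then f(-2) = 4.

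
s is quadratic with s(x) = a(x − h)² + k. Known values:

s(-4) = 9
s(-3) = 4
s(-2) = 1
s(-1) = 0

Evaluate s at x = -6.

First differences -5, -3, -1; second difference 2 = 2a, so a = 1.
Expanding, the x-coefficient is −2ah = -2h; matching it to the data gives h = -1, and then k = 0.
So s(x) = 1(x + 1)² + 0.
s(-6) = 1·(-5)² + 0 = 25.

25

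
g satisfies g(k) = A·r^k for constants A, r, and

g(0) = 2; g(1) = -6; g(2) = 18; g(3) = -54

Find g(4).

162

Consecutive ratio: -6/2 = -3, and 18/(-6) = -3, so r = -3.
Then A·(-3)^0 = 2 gives A = 2, and g(k) = 2·(-3)^k.
g(4) = 2·(-3)^4 = 162.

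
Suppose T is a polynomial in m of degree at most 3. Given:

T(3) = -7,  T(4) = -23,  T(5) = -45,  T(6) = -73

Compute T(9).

-193

First differences: -16, -22, -28. Second differences: -6, -6.
Level-2 differences are constant, so T has degree 2.
Fitting a degree-2 polynomial gives T(m) = -3m² + 5m + 5.
Then T(9) = -193.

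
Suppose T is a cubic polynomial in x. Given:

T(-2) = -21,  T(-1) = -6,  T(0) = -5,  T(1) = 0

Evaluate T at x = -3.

-68

Write T(x) = ax³ + bx² + cx + d; the 4 given values yield a linear system in the 4 coefficients.
Solving, T(x) = 3x³ + 2x² - 5.
Then T(-3) = -68.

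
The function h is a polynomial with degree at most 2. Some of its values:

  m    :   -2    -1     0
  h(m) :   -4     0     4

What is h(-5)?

-16

First differences: 4, 4.
Level-1 differences are constant, so h has degree 1.
Fitting a degree-1 polynomial gives h(m) = 4m + 4.
Then h(-5) = -16.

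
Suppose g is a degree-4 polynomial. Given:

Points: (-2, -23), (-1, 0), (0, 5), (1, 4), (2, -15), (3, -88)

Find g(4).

-275

Write g(m) = am^4 + bm³ + cm² + dm + e; the 6 given values yield a linear system in the 5 coefficients.
Solving, g(m) = -m^4 - 2m² + 2m + 5.
Then g(4) = -275.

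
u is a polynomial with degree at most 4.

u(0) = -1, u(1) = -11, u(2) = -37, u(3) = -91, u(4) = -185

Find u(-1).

5

First differences: -10, -26, -54, -94. Second differences: -16, -28, -40. Third differences: -12, -12.
Level-3 differences are constant, so u has degree 3.
Fitting a degree-3 polynomial gives u(n) = -2n³ - 2n² - 6n - 1.
Then u(-1) = 5.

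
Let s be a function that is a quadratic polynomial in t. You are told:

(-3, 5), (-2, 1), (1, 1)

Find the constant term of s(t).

-1

Write s(t) = at² + bt + c; the 3 given values yield a linear system in the 3 coefficients.
Solving, s(t) = t² + t - 1.
The constant term is s(0) = -1.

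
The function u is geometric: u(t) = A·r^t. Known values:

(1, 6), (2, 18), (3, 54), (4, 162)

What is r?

3

Consecutive ratio: 18/6 = 3, and 54/18 = 3, so r = 3.
Then A·3^1 = 6 gives A = 2, and u(t) = 2·3^t.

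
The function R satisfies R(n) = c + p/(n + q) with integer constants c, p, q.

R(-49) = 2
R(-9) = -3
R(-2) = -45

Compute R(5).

(R(n) − c)(n + q) = p for each data point; the three points give a linear system in c and q, then p follows.
Solving: c = 3, q = 1, p = 48, so R(n) = 3 + 48/(n + 1).
Then R(5) = 3 + 48/6 = 11.

11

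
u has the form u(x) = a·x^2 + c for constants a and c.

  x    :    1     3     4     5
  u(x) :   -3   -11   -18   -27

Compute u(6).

From u(1) = -3 and u(3) = -11: 1a + c = -3 and 9a + c = -11.
Subtracting: 8a = -8, so a = -1; then c = -3 − (-1)·1 = -2.
So u(x) = -1x² − 2, and u(6) = -38.

-38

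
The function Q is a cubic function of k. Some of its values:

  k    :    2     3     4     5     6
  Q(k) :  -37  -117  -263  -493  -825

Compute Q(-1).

First differences: -80, -146, -230, -332. Second differences: -66, -84, -102. Third differences: -18, -18.
Level-3 differences are constant, so Q has degree 3.
Fitting a degree-3 polynomial gives Q(k) = -3k³ - 6k² + 7k - 3.
Then Q(-1) = -13.

-13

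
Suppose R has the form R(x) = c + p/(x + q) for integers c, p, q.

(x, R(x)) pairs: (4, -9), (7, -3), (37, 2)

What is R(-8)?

7

(R(x) − c)(x + q) = p for each data point; the three points give a linear system in c and q, then p follows.
Solving: c = 3, q = -1, p = -36, so R(x) = 3 − 36/(x − 1).
Then R(-8) = 3 − 36/(-9) = 7.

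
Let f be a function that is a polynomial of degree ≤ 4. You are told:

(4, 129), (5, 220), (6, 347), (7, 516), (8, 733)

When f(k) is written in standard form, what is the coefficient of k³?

Write f(k) = ak^4 + bk³ + ck² + dk + e; the 5 given values yield a linear system in the 5 coefficients.
Solving, the leading coefficient vanishes, and f(k) = k³ + 3k² + 3k + 5.
The coefficient of k³ is 1.

1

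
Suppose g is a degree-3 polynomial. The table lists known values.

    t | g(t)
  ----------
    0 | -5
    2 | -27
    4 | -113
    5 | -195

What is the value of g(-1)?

Write g(t) = at³ + bt² + ct + d; the 4 given values yield a linear system in the 4 coefficients.
Solving, g(t) = -t³ - 2t² - 3t - 5.
Then g(-1) = -3.

-3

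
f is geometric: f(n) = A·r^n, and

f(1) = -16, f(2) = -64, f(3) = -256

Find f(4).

-1024

Consecutive ratio: -64/(-16) = 4, and -256/(-64) = 4, so r = 4.
Then A·4^1 = -16 gives A = -4, and f(n) = -4·4^n.
f(4) = -4·4^4 = -1024.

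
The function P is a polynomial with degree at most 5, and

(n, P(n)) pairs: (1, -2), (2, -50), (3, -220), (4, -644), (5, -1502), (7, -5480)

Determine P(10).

-21962

Write P(n) = an^5 + bn^4 + cn³ + dn² + en + p; the 6 given values yield a linear system in the 6 coefficients.
Solving, the leading coefficient vanishes, and P(n) = -2n^4 - 2n³ + n² - 7n + 8.
Then P(10) = -21962.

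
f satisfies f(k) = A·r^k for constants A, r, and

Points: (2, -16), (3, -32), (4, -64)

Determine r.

Consecutive ratio: -32/(-16) = 2, and -64/(-32) = 2, so r = 2.
Then A·2^2 = -16 gives A = -4, and f(k) = -4·2^k.

2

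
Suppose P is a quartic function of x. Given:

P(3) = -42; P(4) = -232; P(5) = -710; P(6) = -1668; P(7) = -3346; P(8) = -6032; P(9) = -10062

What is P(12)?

First differences: -190, -478, -958, -1678, -2686, -4030. Second differences: -288, -480, -720, -1008, -1344. Third differences: -192, -240, -288, -336. Fourth differences: -48, -48, -48.
Level-4 differences are constant, so P has degree 4.
Fitting a degree-4 polynomial gives P(x) = -2x^4 + 4x³ + 2x² - 2x.
Then P(12) = -34296.

-34296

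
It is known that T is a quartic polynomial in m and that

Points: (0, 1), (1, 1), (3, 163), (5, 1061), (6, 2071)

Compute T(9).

9289

Write T(m) = am^4 + bm³ + cm² + dm + e; the 5 given values yield a linear system in the 5 coefficients.
Solving, T(m) = m^4 + 4m³ - 2m² - 3m + 1.
Then T(9) = 9289.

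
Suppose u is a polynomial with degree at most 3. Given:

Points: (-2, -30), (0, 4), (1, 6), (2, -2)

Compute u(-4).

Write u(m) = am³ + bm² + cm + d; the 4 given values yield a linear system in the 4 coefficients.
Solving, the leading coefficient vanishes, and u(m) = -5m² + 7m + 4.
Then u(-4) = -104.

-104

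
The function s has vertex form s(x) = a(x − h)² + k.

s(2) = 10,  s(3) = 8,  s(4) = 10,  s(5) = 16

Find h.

First differences -2, 2, 6; second difference 4 = 2a, so a = 2.
Expanding, the x-coefficient is −2ah = -4h; matching it to the data gives h = 3, and then k = 8.
So s(x) = 2(x − 3)² + 8.
Hence h = 3.

3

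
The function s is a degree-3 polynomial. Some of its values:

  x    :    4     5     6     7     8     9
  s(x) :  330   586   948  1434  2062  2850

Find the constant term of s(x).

First differences: 256, 362, 486, 628, 788. Second differences: 106, 124, 142, 160. Third differences: 18, 18, 18.
Level-3 differences are constant, so s has degree 3.
Fitting a degree-3 polynomial gives s(x) = 3x³ + 8x² + x + 6.
The constant term is s(0) = 6.

6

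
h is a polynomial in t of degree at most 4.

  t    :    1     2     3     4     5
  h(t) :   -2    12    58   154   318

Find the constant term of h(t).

-2

First differences: 14, 46, 96, 164. Second differences: 32, 50, 68. Third differences: 18, 18.
Level-3 differences are constant, so h has degree 3.
Fitting a degree-3 polynomial gives h(t) = 3t³ - 2t² - t - 2.
The constant term is h(0) = -2.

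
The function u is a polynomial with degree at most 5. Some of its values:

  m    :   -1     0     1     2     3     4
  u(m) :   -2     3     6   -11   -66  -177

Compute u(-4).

151

First differences: 5, 3, -17, -55, -111. Second differences: -2, -20, -38, -56. Third differences: -18, -18, -18.
Level-3 differences are constant, so u has degree 3.
Fitting a degree-3 polynomial gives u(m) = -3m³ - m² + 7m + 3.
Then u(-4) = 151.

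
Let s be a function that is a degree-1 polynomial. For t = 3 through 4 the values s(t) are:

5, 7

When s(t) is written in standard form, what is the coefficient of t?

2

Write s(t) = at + b; the 2 given values yield a linear system in the 2 coefficients.
Solving, s(t) = 2t - 1.
The coefficient of t is 2.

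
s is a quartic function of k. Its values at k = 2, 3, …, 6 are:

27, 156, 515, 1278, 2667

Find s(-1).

0

Write s(k) = ak^4 + bk³ + ck² + dk + e; the 5 given values yield a linear system in the 5 coefficients.
Solving, s(k) = 2k^4 + k³ - 4k² + 3.
Then s(-1) = 0.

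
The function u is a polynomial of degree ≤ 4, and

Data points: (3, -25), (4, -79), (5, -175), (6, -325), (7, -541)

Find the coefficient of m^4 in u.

Write u(m) = am^4 + bm³ + cm² + dm + e; the 5 given values yield a linear system in the 5 coefficients.
Solving, the leading coefficient vanishes, and u(m) = -2m³ + 3m² - m + 5.
The coefficient of m^4 is 0.

0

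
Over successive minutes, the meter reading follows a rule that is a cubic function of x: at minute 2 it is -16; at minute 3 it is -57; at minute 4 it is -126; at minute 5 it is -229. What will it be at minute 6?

Write the value at x as Q(x).
Write Q(x) = ax³ + bx² + cx + d; the 4 given values yield a linear system in the 4 coefficients.
Solving, Q(x) = -x³ - 5x² + 3x + 6.
Then Q(6) = -372.

-372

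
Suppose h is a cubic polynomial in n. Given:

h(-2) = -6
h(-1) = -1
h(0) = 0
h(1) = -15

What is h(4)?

-276

Write h(n) = an³ + bn² + cn + d; the 4 given values yield a linear system in the 4 coefficients.
Solving, h(n) = -2n³ - 8n² - 5n.
Then h(4) = -276.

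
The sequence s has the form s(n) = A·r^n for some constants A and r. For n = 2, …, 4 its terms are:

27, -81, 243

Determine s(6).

Consecutive ratio: -81/27 = -3, and 243/(-81) = -3, so r = -3.
Then A·(-3)^2 = 27 gives A = 3, and s(n) = 3·(-3)^n.
s(6) = 3·(-3)^6 = 2187.

2187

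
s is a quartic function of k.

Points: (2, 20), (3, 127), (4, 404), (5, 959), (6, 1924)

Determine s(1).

Write s(k) = ak^4 + bk³ + ck² + dk + e; the 5 given values yield a linear system in the 5 coefficients.
Solving, s(k) = k^4 + 4k³ - 6k² - 4k + 4.
Then s(1) = -1.

-1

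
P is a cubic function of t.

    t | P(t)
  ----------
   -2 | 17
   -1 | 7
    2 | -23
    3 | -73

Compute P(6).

-511

Write P(t) = at³ + bt² + ct + d; the 4 given values yield a linear system in the 4 coefficients.
Solving, P(t) = -2t³ - 2t² - 2t + 5.
Then P(6) = -511.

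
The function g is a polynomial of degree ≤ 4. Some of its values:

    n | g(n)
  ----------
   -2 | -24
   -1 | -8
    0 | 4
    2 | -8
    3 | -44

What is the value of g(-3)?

-38

Write g(n) = an^4 + bn³ + cn² + dn + e; the 5 given values yield a linear system in the 5 coefficients.
Solving, the leading coefficient vanishes, and g(n) = -n³ - 5n² + 8n + 4.
Then g(-3) = -38.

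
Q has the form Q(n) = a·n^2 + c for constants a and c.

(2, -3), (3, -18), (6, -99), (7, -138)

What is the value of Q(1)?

6

From Q(2) = -3 and Q(3) = -18: 4a + c = -3 and 9a + c = -18.
Subtracting: 5a = -15, so a = -3; then c = -3 − (-3)·4 = 9.
So Q(n) = -3n² + 9, and Q(1) = 6.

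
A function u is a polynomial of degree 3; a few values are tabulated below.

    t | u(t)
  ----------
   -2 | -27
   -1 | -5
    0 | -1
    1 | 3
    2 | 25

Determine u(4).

First differences: 22, 4, 4, 22. Second differences: -18, 0, 18. Third differences: 18, 18.
Level-3 differences are constant, so u has degree 3.
Fitting a degree-3 polynomial gives u(t) = 3t³ + t - 1.
Then u(4) = 195.

195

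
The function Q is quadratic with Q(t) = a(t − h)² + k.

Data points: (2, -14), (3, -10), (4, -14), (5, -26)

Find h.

First differences 4, -4, -12; second difference -8 = 2a, so a = -4.
Expanding, the t-coefficient is −2ah = 8h; matching it to the data gives h = 3, and then k = -10.
So Q(t) = -4(t − 3)² − 10.
Hence h = 3.

3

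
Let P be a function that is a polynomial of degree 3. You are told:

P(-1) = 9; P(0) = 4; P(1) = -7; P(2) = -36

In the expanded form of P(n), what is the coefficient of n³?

-2

Write P(n) = an³ + bn² + cn + d; the 4 given values yield a linear system in the 4 coefficients.
Solving, P(n) = -2n³ - 3n² - 6n + 4.
The coefficient of n³ is -2.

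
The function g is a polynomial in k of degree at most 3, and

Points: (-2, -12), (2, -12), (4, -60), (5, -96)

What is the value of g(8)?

-252

Write g(k) = ak³ + bk² + ck + d; the 4 given values yield a linear system in the 4 coefficients.
Solving, the leading coefficient vanishes, and g(k) = -4k² + 4.
Then g(8) = -252.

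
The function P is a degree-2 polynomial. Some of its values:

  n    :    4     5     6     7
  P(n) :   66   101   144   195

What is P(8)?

254

First differences: 35, 43, 51. Second differences: 8, 8.
Level-2 differences are constant, so P has degree 2.
Extending the table by one column gives the next first difference 59, so P(8) = 195 + 59 = 254.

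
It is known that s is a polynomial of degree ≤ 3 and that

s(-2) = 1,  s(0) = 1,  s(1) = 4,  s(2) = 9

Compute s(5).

Write s(k) = ak³ + bk² + ck + d; the 4 given values yield a linear system in the 4 coefficients.
Solving, the leading coefficient vanishes, and s(k) = k² + 2k + 1.
Then s(5) = 36.

36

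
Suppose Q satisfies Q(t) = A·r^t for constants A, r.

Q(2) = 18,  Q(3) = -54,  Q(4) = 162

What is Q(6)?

1458

Consecutive ratio: -54/18 = -3, and 162/(-54) = -3, so r = -3.
Then A·(-3)^2 = 18 gives A = 2, and Q(t) = 2·(-3)^t.
Q(6) = 2·(-3)^6 = 1458.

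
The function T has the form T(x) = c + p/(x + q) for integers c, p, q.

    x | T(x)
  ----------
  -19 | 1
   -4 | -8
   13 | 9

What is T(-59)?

(T(x) − c)(x + q) = p for each data point; the three points give a linear system in c and q, then p follows.
Solving: c = 4, q = -1, p = 60, so T(x) = 4 + 60/(x − 1).
Then T(-59) = 4 + 60/(-60) = 3.

3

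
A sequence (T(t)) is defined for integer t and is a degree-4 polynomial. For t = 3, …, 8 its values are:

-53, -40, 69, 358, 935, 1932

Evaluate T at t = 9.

Write T(t) = at^4 + bt³ + ct² + dt + e; the 6 given values yield a linear system in the 5 coefficients.
Solving, T(t) = t^4 - 4t³ - t² - 7t + 4.
Then T(9) = 3505.

3505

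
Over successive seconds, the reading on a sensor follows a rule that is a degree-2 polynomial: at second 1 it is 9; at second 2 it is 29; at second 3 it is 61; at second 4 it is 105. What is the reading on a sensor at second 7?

309

Write the value at n as s(n).
First differences: 20, 32, 44. Second differences: 12, 12.
Level-2 differences are constant, so s has degree 2.
Fitting a degree-2 polynomial gives s(n) = 6n² + 2n + 1.
Then s(7) = 309.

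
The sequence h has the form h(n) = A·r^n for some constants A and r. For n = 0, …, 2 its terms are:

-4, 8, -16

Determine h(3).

32

Consecutive ratio: 8/(-4) = -2, and -16/8 = -2, so r = -2.
Then A·(-2)^0 = -4 gives A = -4, and h(n) = -4·(-2)^n.
h(3) = -4·(-2)^3 = 32.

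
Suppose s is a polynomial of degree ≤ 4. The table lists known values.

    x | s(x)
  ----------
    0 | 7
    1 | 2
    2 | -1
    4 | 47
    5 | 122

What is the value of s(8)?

Write s(x) = ax^4 + bx³ + cx² + dx + e; the 5 given values yield a linear system in the 5 coefficients.
Solving, the leading coefficient vanishes, and s(x) = 2x³ - 5x² - 2x + 7.
Then s(8) = 695.

695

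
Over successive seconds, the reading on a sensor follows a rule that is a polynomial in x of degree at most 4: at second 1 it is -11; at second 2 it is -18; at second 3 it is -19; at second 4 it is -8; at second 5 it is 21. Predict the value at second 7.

157

Write the value at x as T(x).
First differences: -7, -1, 11, 29. Second differences: 6, 12, 18. Third differences: 6, 6.
Level-3 differences are constant, so T has degree 3.
Fitting a degree-3 polynomial gives T(x) = x³ - 3x² - 5x - 4.
Then T(7) = 157.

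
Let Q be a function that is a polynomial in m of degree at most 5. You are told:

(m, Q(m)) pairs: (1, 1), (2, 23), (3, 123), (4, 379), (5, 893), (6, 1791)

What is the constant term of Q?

3

First differences: 22, 100, 256, 514, 898. Second differences: 78, 156, 258, 384. Third differences: 78, 102, 126. Fourth differences: 24, 24.
Level-4 differences are constant, so Q has degree 4.
Fitting a degree-4 polynomial gives Q(m) = m^4 + 3m³ - 4m² - 2m + 3.
The constant term is Q(0) = 3.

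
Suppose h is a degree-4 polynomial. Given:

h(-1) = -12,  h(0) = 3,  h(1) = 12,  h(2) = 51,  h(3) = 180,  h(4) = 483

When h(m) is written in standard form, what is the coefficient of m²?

-4

Write h(m) = am^4 + bm³ + cm² + dm + e; the 6 given values yield a linear system in the 5 coefficients.
Solving, h(m) = m^4 + 4m³ - 4m² + 8m + 3.
The coefficient of m² is -4.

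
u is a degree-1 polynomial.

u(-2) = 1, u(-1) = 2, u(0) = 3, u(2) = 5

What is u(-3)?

0

Write u(x) = ax + b; the 4 given values yield a linear system in the 2 coefficients.
Solving, u(x) = x + 3.
Then u(-3) = 0.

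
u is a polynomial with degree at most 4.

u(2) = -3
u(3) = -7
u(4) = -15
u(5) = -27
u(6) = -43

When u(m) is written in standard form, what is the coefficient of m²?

Write u(m) = am^4 + bm³ + cm² + dm + e; the 5 given values yield a linear system in the 5 coefficients.
Solving, the top 2 coefficients vanish, and u(m) = -2m² + 6m - 7.
The coefficient of m² is -2.

-2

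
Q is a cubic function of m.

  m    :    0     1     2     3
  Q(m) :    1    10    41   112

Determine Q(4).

241

Write Q(m) = am³ + bm² + cm + d; the 4 given values yield a linear system in the 4 coefficients.
Solving, Q(m) = 3m³ + 2m² + 4m + 1.
Then Q(4) = 241.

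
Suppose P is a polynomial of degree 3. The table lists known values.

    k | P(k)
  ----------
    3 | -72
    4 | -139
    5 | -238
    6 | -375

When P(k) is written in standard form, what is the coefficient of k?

-2

Write P(k) = ak³ + bk² + ck + d; the 4 given values yield a linear system in the 4 coefficients.
Solving, P(k) = -k³ - 4k² - 2k - 3.
The coefficient of k is -2.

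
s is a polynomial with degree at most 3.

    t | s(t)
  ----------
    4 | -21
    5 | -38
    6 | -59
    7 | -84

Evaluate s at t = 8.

-113

Write s(t) = at³ + bt² + ct + d; the 4 given values yield a linear system in the 4 coefficients.
Solving, the leading coefficient vanishes, and s(t) = -2t² + t + 7.
Then s(8) = -113.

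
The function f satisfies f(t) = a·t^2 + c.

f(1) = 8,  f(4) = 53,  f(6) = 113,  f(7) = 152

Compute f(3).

32

From f(1) = 8 and f(4) = 53: 1a + c = 8 and 16a + c = 53.
Subtracting: 15a = 45, so a = 3; then c = 8 − 3·1 = 5.
So f(t) = 3t² + 5, and f(3) = 32.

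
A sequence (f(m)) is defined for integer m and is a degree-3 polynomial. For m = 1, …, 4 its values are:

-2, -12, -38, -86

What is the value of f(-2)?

-8

Write f(m) = am³ + bm² + cm + d; the 4 given values yield a linear system in the 4 coefficients.
Solving, f(m) = -m³ - 2m² + 3m - 2.
Then f(-2) = -8.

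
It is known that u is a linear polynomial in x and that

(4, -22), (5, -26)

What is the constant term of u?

-6

Write u(x) = ax + b; the 2 given values yield a linear system in the 2 coefficients.
Solving, u(x) = -4x - 6.
The constant term is u(0) = -6.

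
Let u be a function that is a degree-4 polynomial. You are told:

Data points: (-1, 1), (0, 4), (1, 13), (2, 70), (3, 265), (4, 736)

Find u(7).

5905

First differences: 3, 9, 57, 195, 471. Second differences: 6, 48, 138, 276. Third differences: 42, 90, 138. Fourth differences: 48, 48.
Level-4 differences are constant, so u has degree 4.
Fitting a degree-4 polynomial gives u(t) = 2t^4 + 3t³ + t² + 3t + 4.
Then u(7) = 5905.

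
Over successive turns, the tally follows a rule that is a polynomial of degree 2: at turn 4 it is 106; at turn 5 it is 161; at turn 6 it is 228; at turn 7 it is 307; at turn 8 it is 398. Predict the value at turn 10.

Write the value at t as T(t).
Write T(t) = at² + bt + c; the 5 given values yield a linear system in the 3 coefficients.
Solving, T(t) = 6t² + t + 6.
Then T(10) = 616.

616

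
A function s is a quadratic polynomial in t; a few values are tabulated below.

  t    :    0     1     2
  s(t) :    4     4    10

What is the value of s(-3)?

Write s(t) = at² + bt + c; the 3 given values yield a linear system in the 3 coefficients.
Solving, s(t) = 3t² - 3t + 4.
Then s(-3) = 40.

40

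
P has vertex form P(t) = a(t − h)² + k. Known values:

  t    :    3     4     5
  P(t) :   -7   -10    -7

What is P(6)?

2

First differences -3, 3; second difference 6 = 2a, so a = 3.
Expanding, the t-coefficient is −2ah = -6h; matching it to the data gives h = 4, and then k = -10.
So P(t) = 3(t − 4)² − 10.
P(6) = 3·2² − 10 = 2.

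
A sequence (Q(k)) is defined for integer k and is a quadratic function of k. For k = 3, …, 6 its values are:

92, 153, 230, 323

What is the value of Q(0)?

5

First differences: 61, 77, 93. Second differences: 16, 16.
Level-2 differences are constant, so Q has degree 2.
Fitting a degree-2 polynomial gives Q(k) = 8k² + 5k + 5.
Then Q(0) = 5.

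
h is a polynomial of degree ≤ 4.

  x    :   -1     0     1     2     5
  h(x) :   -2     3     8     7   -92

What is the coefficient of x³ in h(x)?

-1

Write h(x) = ax^4 + bx³ + cx² + dx + e; the 5 given values yield a linear system in the 5 coefficients.
Solving, the leading coefficient vanishes, and h(x) = -x³ + 6x + 3.
The coefficient of x³ is -1.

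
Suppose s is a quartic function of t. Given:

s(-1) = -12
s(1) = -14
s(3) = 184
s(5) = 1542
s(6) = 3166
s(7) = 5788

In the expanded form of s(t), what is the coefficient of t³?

Write s(t) = at^4 + bt³ + ct² + dt + e; the 6 given values yield a linear system in the 5 coefficients.
Solving, s(t) = 2t^4 + 4t³ - 7t² - 5t - 8.
The coefficient of t³ is 4.

4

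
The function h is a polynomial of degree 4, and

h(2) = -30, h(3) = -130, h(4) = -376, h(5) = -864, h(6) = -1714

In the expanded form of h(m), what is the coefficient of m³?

-2

Write h(m) = am^4 + bm³ + cm² + dm + e; the 5 given values yield a linear system in the 5 coefficients.
Solving, h(m) = -m^4 - 2m³ + 3m - 4.
The coefficient of m³ is -2.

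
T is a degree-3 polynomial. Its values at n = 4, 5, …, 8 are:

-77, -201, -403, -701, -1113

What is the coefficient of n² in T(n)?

First differences: -124, -202, -298, -412. Second differences: -78, -96, -114. Third differences: -18, -18.
Level-3 differences are constant, so T has degree 3.
Fitting a degree-3 polynomial gives T(n) = -3n³ + 6n² + 5n - 1.
The coefficient of n² is 6.

6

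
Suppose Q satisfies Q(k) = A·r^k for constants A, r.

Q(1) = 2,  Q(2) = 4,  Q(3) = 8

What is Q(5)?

Consecutive ratio: 4/2 = 2, and 8/4 = 2, so r = 2.
Then A·2^1 = 2 gives A = 1, and Q(k) = 1·2^k.
Q(5) = 1·2^5 = 32.

32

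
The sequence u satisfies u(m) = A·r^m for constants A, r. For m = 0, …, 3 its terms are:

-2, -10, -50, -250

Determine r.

5

Consecutive ratio: -10/(-2) = 5, and -50/(-10) = 5, so r = 5.
Then A·5^0 = -2 gives A = -2, and u(m) = -2·5^m.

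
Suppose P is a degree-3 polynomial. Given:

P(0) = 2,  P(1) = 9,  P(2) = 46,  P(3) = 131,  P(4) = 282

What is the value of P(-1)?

7

First differences: 7, 37, 85, 151. Second differences: 30, 48, 66. Third differences: 18, 18.
Level-3 differences are constant, so P has degree 3.
Fitting a degree-3 polynomial gives P(t) = 3t³ + 6t² - 2t + 2.
Then P(-1) = 7.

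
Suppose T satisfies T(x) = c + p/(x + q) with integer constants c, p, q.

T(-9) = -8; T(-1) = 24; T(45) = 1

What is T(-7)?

(T(x) − c)(x + q) = p for each data point; the three points give a linear system in c and q, then p follows.
Solving: c = 0, q = 3, p = 48, so T(x) = 48/(x + 3).
Then T(-7) = 0 + 48/(-4) = -12.

-12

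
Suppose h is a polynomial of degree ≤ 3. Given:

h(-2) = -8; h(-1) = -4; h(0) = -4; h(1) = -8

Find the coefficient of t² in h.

-2

First differences: 4, 0, -4. Second differences: -4, -4.
Level-2 differences are constant, so h has degree 2.
Fitting a degree-2 polynomial gives h(t) = -2t² - 2t - 4.
The coefficient of t² is -2.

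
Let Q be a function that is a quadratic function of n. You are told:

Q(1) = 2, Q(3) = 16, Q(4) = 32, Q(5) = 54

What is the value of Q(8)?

Write Q(n) = an² + bn + c; the 4 given values yield a linear system in the 3 coefficients.
Solving, Q(n) = 3n² - 5n + 4.
Then Q(8) = 156.

156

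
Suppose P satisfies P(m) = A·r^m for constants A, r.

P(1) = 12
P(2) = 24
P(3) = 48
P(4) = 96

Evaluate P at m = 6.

384

Consecutive ratio: 24/12 = 2, and 48/24 = 2, so r = 2.
Then A·2^1 = 12 gives A = 6, and P(m) = 6·2^m.
P(6) = 6·2^6 = 384.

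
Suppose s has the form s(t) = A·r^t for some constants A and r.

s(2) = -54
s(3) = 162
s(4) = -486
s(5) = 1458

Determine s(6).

Consecutive ratio: 162/(-54) = -3, and -486/162 = -3, so r = -3.
Then A·(-3)^2 = -54 gives A = -6, and s(t) = -6·(-3)^t.
s(6) = -6·(-3)^6 = -4374.

-4374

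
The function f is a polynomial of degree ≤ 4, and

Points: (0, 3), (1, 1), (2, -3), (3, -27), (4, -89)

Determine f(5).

Write f(m) = am^4 + bm³ + cm² + dm + e; the 5 given values yield a linear system in the 5 coefficients.
Solving, the leading coefficient vanishes, and f(m) = -3m³ + 8m² - 7m + 3.
Then f(5) = -207.

-207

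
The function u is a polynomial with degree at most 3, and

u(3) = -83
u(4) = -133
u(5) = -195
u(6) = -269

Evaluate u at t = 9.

First differences: -50, -62, -74. Second differences: -12, -12.
Level-2 differences are constant, so u has degree 2.
Fitting a degree-2 polynomial gives u(t) = -6t² - 8t - 5.
Then u(9) = -563.

-563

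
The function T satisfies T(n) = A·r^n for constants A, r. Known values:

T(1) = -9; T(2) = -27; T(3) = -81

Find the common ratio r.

3

Consecutive ratio: -27/(-9) = 3, and -81/(-27) = 3, so r = 3.
Then A·3^1 = -9 gives A = -3, and T(n) = -3·3^n.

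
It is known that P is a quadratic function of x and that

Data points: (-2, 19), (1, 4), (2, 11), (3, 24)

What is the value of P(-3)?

Write P(x) = ax² + bx + c; the 4 given values yield a linear system in the 3 coefficients.
Solving, P(x) = 3x² - 2x + 3.
Then P(-3) = 36.

36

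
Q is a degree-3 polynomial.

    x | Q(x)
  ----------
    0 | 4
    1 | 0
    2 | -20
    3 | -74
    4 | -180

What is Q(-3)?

First differences: -4, -20, -54, -106. Second differences: -16, -34, -52. Third differences: -18, -18.
Level-3 differences are constant, so Q has degree 3.
Fitting a degree-3 polynomial gives Q(x) = -3x³ + x² - 2x + 4.
Then Q(-3) = 100.

100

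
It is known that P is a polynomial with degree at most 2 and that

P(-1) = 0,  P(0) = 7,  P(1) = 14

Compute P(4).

First differences: 7, 7.
Level-1 differences are constant, so P has degree 1.
Fitting a degree-1 polynomial gives P(n) = 7n + 7.
Then P(4) = 35.

35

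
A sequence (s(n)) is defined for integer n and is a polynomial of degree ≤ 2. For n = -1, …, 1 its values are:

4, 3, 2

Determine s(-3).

6

First differences: -1, -1.
Level-1 differences are constant, so s has degree 1.
Fitting a degree-1 polynomial gives s(n) = -n + 3.
Then s(-3) = 6.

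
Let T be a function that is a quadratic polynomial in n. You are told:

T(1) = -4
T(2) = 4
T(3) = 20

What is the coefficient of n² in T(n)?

4

Write T(n) = an² + bn + c; the 3 given values yield a linear system in the 3 coefficients.
Solving, T(n) = 4n² - 4n - 4.
The coefficient of n² is 4.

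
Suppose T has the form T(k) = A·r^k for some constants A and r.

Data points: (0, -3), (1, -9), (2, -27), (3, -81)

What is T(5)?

-729

Consecutive ratio: -9/(-3) = 3, and -27/(-9) = 3, so r = 3.
Then A·3^0 = -3 gives A = -3, and T(k) = -3·3^k.
T(5) = -3·3^5 = -729.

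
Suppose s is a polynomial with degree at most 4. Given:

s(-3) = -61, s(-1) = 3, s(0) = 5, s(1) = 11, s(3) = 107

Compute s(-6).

-577

Write s(x) = ax^4 + bx³ + cx² + dx + e; the 5 given values yield a linear system in the 5 coefficients.
Solving, the leading coefficient vanishes, and s(x) = 3x³ + 2x² + x + 5.
Then s(-6) = -577.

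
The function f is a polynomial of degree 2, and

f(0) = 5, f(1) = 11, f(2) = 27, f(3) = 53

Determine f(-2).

23

First differences: 6, 16, 26. Second differences: 10, 10.
Level-2 differences are constant, so f has degree 2.
Fitting a degree-2 polynomial gives f(k) = 5k² + k + 5.
Then f(-2) = 23.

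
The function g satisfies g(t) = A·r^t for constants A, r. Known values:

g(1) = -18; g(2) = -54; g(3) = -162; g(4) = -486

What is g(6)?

-4374

Consecutive ratio: -54/(-18) = 3, and -162/(-54) = 3, so r = 3.
Then A·3^1 = -18 gives A = -6, and g(t) = -6·3^t.
g(6) = -6·3^6 = -4374.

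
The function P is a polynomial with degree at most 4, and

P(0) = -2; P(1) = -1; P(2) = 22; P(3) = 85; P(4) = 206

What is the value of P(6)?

Write P(k) = ak^4 + bk³ + ck² + dk + e; the 5 given values yield a linear system in the 5 coefficients.
Solving, the leading coefficient vanishes, and P(k) = 3k³ + 2k² - 4k - 2.
Then P(6) = 694.

694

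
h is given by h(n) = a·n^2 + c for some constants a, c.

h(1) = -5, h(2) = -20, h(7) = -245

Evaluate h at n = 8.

From h(1) = -5 and h(2) = -20: 1a + c = -5 and 4a + c = -20.
Subtracting: 3a = -15, so a = -5; then c = -5 − (-5)·1 = 0.
So h(n) = -5n² + 0, and h(8) = -320.

-320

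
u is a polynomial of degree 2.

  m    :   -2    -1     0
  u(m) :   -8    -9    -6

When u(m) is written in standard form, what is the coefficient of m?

Write u(m) = am² + bm + c; the 3 given values yield a linear system in the 3 coefficients.
Solving, u(m) = 2m² + 5m - 6.
The coefficient of m is 5.

5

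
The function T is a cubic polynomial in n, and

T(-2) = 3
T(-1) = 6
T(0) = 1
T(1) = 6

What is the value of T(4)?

261

Write T(n) = an³ + bn² + cn + d; the 4 given values yield a linear system in the 4 coefficients.
Solving, T(n) = 3n³ + 5n² - 3n + 1.
Then T(4) = 261.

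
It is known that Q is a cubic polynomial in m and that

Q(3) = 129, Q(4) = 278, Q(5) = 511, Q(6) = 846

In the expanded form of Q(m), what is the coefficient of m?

Write Q(m) = am³ + bm² + cm + d; the 4 given values yield a linear system in the 4 coefficients.
Solving, Q(m) = 3m³ + 6m² - 4m + 6.
The coefficient of m is -4.

-4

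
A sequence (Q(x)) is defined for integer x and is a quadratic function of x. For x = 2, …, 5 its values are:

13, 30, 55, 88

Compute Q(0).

First differences: 17, 25, 33. Second differences: 8, 8.
Level-2 differences are constant, so Q has degree 2.
Fitting a degree-2 polynomial gives Q(x) = 4x² - 3x + 3.
Then Q(0) = 3.

3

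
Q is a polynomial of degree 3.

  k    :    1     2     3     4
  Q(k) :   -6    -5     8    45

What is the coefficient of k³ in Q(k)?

Write Q(k) = ak³ + bk² + ck + d; the 4 given values yield a linear system in the 4 coefficients.
Solving, Q(k) = 2k³ - 6k² + 5k - 7.
The coefficient of k³ is 2.

2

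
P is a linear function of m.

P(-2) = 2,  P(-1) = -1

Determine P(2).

-10

Write P(m) = am + b; the 2 given values yield a linear system in the 2 coefficients.
Solving, P(m) = -3m - 4.
Then P(2) = -10.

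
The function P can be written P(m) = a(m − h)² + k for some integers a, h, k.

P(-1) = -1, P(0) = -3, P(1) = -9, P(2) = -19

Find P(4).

First differences -2, -6, -10; second difference -4 = 2a, so a = -2.
Expanding, the m-coefficient is −2ah = 4h; matching it to the data gives h = -1, and then k = -1.
So P(m) = -2(m + 1)² − 1.
P(4) = -2·5² − 1 = -51.

-51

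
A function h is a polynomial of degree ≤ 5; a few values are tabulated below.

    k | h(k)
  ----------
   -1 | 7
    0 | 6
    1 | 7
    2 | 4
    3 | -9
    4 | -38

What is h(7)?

-281

First differences: -1, 1, -3, -13, -29. Second differences: 2, -4, -10, -16. Third differences: -6, -6, -6.
Level-3 differences are constant, so h has degree 3.
Fitting a degree-3 polynomial gives h(k) = -k³ + k² + k + 6.
Then h(7) = -281.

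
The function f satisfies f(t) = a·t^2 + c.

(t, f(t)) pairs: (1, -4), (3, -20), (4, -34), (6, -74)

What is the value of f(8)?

-130

From f(1) = -4 and f(3) = -20: 1a + c = -4 and 9a + c = -20.
Subtracting: 8a = -16, so a = -2; then c = -4 − (-2)·1 = -2.
So f(t) = -2t² − 2, and f(8) = -130.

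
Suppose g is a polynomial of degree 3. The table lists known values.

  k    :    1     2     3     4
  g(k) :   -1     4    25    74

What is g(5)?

Write g(k) = ak³ + bk² + ck + d; the 4 given values yield a linear system in the 4 coefficients.
Solving, g(k) = 2k³ - 4k² + 3k - 2.
Then g(5) = 163.

163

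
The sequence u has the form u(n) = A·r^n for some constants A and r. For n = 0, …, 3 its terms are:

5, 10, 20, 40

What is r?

Consecutive ratio: 10/5 = 2, and 20/10 = 2, so r = 2.
Then A·2^0 = 5 gives A = 5, and u(n) = 5·2^n.

2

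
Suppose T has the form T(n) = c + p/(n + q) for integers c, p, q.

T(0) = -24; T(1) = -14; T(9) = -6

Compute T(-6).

0

(T(n) − c)(n + q) = p for each data point; the three points give a linear system in c and q, then p follows.
Solving: c = -4, q = 1, p = -20, so T(n) = -4 − 20/(n + 1).
Then T(-6) = -4 − 20/(-5) = 0.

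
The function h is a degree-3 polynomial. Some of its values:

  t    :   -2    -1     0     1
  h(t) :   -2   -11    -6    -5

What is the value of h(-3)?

39

Write h(t) = at³ + bt² + ct + d; the 4 given values yield a linear system in the 4 coefficients.
Solving, h(t) = -3t³ - 2t² + 6t - 6.
Then h(-3) = 39.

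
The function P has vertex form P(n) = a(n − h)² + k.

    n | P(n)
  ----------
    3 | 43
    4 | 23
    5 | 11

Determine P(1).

First differences -20, -12; second difference 8 = 2a, so a = 4.
Expanding, the n-coefficient is −2ah = -8h; matching it to the data gives h = 6, and then k = 7.
So P(n) = 4(n − 6)² + 7.
P(1) = 4·(-5)² + 7 = 107.

107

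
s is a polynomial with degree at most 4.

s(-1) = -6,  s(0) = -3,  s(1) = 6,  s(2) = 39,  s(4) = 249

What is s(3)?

Write s(x) = ax^4 + bx³ + cx² + dx + e; the 5 given values yield a linear system in the 5 coefficients.
Solving, the leading coefficient vanishes, and s(x) = 3x³ + 3x² + 3x - 3.
Then s(3) = 114.

114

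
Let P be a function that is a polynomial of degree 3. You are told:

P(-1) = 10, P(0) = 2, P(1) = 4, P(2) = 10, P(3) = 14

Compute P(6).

-46

First differences: -8, 2, 6, 4. Second differences: 10, 4, -2. Third differences: -6, -6.
Level-3 differences are constant, so P has degree 3.
Fitting a degree-3 polynomial gives P(m) = -m³ + 5m² - 2m + 2.
Then P(6) = -46.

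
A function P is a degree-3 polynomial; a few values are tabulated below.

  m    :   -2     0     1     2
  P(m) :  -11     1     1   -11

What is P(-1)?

Write P(m) = am³ + bm² + cm + d; the 4 given values yield a linear system in the 4 coefficients.
Solving, P(m) = -m³ - 3m² + 4m + 1.
Then P(-1) = -5.

-5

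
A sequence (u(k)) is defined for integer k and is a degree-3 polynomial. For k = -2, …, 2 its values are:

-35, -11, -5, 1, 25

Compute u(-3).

First differences: 24, 6, 6, 24. Second differences: -18, 0, 18. Third differences: 18, 18.
Level-3 differences are constant, so u has degree 3.
Fitting a degree-3 polynomial gives u(k) = 3k³ + 3k - 5.
Then u(-3) = -95.

-95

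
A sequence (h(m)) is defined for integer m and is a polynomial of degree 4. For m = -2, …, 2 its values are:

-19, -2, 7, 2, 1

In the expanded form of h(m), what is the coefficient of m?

1

Write h(m) = am^4 + bm³ + cm² + dm + e; the 5 given values yield a linear system in the 5 coefficients.
Solving, h(m) = m^4 + m³ - 8m² + m + 7.
The coefficient of m is 1.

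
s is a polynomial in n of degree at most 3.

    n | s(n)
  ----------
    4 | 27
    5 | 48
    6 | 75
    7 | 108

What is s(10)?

243

Write s(n) = an³ + bn² + cn + d; the 4 given values yield a linear system in the 4 coefficients.
Solving, the leading coefficient vanishes, and s(n) = 3n² - 6n + 3.
Then s(10) = 243.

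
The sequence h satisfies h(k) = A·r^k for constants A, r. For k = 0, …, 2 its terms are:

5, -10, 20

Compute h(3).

-40

Consecutive ratio: -10/5 = -2, and 20/(-10) = -2, so r = -2.
Then A·(-2)^0 = 5 gives A = 5, and h(k) = 5·(-2)^k.
h(3) = 5·(-2)^3 = -40.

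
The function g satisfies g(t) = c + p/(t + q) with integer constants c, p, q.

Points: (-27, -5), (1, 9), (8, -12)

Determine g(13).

-9

(g(t) − c)(t + q) = p for each data point; the three points give a linear system in c and q, then p follows.
Solving: c = -6, q = -3, p = -30, so g(t) = -6 − 30/(t − 3).
Then g(13) = -6 − 30/10 = -9.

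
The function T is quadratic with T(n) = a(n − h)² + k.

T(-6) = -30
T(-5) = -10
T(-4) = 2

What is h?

First differences 20, 12; second difference -8 = 2a, so a = -4.
Expanding, the n-coefficient is −2ah = 8h; matching it to the data gives h = -3, and then k = 6.
So T(n) = -4(n + 3)² + 6.
Hence h = -3.

-3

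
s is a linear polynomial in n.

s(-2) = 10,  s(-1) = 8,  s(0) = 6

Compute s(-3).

12

First differences: -2, -2.
Level-1 differences are constant, so s has degree 1.
Fitting a degree-1 polynomial gives s(n) = -2n + 6.
Then s(-3) = 12.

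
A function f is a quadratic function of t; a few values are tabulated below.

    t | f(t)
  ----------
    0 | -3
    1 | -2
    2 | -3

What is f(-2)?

-11

Write f(t) = at² + bt + c; the 3 given values yield a linear system in the 3 coefficients.
Solving, f(t) = -t² + 2t - 3.
Then f(-2) = -11.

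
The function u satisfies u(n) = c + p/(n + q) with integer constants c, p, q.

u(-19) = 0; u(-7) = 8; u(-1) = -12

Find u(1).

(u(n) − c)(n + q) = p for each data point; the three points give a linear system in c and q, then p follows.
Solving: c = -2, q = 4, p = -30, so u(n) = -2 − 30/(n + 4).
Then u(1) = -2 − 30/5 = -8.

-8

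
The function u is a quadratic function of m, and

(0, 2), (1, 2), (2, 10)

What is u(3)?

Write u(m) = am² + bm + c; the 3 given values yield a linear system in the 3 coefficients.
Solving, u(m) = 4m² - 4m + 2.
Then u(3) = 26.

26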